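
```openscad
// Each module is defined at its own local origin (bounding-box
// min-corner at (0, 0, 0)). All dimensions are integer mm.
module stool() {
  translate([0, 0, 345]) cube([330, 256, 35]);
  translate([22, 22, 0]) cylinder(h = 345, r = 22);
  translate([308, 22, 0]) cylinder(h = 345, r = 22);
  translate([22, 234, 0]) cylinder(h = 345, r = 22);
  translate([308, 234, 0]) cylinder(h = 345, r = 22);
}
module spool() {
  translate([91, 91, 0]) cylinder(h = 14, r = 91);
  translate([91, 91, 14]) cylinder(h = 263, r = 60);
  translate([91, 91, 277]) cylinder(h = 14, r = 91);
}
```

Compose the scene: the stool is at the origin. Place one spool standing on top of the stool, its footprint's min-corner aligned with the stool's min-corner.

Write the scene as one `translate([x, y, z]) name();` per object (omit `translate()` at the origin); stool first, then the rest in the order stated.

stool();
translate([0, 0, 380]) spool();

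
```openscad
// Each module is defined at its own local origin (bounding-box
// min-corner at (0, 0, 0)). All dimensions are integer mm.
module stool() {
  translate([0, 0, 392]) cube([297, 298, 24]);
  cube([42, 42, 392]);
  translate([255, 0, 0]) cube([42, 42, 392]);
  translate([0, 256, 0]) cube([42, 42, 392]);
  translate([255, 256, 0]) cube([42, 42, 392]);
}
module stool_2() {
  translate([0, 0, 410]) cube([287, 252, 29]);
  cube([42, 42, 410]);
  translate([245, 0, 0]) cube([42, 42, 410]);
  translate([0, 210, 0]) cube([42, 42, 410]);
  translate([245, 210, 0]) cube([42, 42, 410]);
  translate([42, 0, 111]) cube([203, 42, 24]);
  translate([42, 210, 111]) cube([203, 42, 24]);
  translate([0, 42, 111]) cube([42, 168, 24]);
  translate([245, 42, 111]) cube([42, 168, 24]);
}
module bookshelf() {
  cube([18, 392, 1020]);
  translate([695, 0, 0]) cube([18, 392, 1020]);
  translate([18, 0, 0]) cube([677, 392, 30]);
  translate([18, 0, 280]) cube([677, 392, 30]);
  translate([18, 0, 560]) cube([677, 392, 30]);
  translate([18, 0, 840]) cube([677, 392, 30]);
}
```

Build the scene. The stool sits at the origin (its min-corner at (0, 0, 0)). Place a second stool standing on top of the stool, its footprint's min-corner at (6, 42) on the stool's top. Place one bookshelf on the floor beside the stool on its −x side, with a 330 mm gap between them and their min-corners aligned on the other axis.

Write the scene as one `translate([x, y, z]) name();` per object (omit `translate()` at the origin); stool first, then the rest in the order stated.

stool();
translate([6, 42, 416]) stool_2();
translate([-1043, 0, 0]) bookshelf();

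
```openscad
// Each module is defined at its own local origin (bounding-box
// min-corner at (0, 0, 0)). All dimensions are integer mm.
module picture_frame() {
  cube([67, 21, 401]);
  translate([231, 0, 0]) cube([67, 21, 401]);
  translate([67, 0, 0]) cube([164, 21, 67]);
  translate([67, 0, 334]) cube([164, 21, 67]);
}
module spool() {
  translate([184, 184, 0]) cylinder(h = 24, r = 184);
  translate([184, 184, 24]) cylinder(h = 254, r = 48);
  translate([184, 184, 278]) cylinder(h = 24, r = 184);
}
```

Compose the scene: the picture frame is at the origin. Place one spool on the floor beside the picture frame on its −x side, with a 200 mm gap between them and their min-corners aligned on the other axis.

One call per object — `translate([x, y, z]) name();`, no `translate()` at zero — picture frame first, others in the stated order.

picture_frame();
translate([-568, 0, 0]) spool();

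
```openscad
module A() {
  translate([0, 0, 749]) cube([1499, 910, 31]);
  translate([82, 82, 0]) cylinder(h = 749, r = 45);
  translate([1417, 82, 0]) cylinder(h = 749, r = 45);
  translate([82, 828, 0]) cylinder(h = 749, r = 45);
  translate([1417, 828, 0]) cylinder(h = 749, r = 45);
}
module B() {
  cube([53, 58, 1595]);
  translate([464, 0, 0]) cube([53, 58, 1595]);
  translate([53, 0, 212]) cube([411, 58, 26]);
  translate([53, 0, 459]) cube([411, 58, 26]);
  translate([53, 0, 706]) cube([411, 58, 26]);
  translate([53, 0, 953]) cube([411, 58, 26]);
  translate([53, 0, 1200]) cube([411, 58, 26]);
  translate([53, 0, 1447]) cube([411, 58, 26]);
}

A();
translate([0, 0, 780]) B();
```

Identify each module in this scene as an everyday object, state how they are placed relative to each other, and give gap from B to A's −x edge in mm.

The ladder's min-x is at 0; the table's min-x is 0; gap = 0 mm.

A is a table. B is a ladder. The ladder is on top of the table. The gap from the ladder to the table's −x edge is 0 mm.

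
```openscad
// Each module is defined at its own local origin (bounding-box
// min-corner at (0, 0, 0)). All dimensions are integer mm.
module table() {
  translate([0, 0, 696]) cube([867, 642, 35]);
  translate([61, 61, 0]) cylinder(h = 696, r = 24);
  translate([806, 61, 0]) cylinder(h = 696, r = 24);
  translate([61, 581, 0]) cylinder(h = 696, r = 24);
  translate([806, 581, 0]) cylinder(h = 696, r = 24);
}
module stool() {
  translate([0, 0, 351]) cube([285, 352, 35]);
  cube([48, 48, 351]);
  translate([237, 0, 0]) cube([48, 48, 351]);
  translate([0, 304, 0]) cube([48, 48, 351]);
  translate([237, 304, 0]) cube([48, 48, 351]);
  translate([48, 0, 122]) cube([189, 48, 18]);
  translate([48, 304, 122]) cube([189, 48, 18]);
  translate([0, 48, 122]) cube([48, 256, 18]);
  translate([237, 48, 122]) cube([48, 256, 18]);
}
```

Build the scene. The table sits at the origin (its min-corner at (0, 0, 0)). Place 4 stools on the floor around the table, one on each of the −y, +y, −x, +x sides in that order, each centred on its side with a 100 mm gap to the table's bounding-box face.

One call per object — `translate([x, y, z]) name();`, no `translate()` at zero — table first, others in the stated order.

table();
translate([291, -452, 0]) stool();
translate([291, 742, 0]) stool();
translate([-385, 145, 0]) stool();
translate([967, 145, 0]) stool();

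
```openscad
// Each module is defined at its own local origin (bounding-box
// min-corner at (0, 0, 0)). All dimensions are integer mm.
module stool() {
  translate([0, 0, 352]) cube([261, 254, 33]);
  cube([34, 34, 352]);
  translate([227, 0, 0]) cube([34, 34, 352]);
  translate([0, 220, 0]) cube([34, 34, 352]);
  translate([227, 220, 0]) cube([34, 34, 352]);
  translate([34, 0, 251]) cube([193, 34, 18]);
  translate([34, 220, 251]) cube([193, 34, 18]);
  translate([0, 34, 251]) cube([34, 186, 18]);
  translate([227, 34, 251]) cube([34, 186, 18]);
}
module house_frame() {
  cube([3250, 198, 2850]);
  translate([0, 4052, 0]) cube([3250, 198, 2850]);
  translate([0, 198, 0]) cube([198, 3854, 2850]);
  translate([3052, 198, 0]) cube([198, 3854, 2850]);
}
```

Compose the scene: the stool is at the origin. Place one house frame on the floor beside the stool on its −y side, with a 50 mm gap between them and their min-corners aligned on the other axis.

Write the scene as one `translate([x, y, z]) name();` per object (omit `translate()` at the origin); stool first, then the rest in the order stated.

stool();
translate([0, -4300, 0]) house_frame();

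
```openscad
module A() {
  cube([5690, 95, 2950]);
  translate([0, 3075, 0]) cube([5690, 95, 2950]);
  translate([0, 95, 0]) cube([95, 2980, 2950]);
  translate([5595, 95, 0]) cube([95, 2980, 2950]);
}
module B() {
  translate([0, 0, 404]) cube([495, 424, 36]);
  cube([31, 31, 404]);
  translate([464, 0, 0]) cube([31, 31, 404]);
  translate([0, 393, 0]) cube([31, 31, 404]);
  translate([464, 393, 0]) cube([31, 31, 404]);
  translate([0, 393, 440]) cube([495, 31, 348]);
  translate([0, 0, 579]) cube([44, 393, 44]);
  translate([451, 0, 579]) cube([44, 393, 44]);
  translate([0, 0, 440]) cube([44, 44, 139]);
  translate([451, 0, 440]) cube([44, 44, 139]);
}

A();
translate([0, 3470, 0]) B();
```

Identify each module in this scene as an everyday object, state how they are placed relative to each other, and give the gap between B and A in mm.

A is a house frame. B is a chair. The chair is on the floor beside the house frame on its +y side. The gap between the chair and the house frame is 300 mm.

The chair's nearest face is 300 mm from the house frame's +y face.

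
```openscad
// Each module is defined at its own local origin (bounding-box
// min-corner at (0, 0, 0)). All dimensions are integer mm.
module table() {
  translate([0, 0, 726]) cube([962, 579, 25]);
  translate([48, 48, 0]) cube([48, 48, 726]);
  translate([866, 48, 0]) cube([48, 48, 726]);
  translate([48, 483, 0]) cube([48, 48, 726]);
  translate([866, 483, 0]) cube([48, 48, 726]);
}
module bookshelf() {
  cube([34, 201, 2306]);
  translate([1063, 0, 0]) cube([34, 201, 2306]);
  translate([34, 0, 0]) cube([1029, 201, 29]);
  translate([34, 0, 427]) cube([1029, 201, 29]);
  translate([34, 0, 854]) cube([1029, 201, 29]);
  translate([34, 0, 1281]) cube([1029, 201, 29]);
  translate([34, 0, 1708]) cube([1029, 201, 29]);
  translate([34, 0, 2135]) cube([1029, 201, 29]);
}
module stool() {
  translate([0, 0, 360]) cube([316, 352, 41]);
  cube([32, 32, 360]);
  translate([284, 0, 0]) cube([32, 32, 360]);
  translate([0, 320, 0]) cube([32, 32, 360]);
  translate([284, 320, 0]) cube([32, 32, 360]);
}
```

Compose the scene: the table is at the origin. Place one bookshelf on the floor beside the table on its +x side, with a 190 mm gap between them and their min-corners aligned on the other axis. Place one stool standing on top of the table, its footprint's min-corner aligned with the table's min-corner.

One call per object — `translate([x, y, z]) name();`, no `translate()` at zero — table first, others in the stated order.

table();
translate([1152, 0, 0]) bookshelf();
translate([0, 0, 751]) stool();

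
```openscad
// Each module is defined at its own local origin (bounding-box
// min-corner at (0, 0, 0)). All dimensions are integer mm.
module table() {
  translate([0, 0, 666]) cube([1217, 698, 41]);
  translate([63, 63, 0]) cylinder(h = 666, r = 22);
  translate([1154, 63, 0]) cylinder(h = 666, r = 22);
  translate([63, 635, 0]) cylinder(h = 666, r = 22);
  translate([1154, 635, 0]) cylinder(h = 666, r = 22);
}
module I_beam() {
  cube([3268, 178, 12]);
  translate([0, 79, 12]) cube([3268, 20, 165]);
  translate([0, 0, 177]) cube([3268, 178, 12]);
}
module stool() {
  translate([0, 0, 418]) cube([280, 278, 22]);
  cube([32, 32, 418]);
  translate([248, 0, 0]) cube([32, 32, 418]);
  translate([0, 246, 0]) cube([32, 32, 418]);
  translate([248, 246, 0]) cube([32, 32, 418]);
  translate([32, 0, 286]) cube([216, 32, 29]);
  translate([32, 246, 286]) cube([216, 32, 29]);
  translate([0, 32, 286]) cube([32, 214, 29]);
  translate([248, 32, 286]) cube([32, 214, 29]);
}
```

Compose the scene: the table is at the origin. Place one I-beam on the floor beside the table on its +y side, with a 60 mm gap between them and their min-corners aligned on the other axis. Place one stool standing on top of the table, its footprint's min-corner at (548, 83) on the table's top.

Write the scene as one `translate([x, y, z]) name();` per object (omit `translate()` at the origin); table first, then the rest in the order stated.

table();
translate([0, 758, 0]) I_beam();
translate([548, 83, 707]) stool();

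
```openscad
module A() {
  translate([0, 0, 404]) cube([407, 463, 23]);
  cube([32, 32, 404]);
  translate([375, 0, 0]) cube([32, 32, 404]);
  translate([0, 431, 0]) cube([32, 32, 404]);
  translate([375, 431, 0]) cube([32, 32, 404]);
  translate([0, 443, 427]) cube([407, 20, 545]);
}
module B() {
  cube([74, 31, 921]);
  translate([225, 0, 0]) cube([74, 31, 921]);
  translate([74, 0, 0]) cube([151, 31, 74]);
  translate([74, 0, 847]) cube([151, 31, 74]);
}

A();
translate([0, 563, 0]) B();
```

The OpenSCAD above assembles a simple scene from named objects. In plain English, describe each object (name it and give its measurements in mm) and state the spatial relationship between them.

A is a chair: 407×463 mm seat, 23 mm thick, top at z = 427 mm, on four 32 mm square corner legs flush with the seat edges. A 20 mm thick backrest slab spans the full seat width, extending 545 mm above the seat top, its back face flush with the seat's +y edge.

B is a rectangular picture frame lying in the x–z plane (depth along y). The opening is 151 mm wide (x) by 773 mm tall (z), surrounded by a border 74 mm wide on all four sides. The frame is 31 mm deep and is made of two full-height vertical stiles with two horizontal rails fitted between them.

The picture frame is on the floor beside the chair on its +y side.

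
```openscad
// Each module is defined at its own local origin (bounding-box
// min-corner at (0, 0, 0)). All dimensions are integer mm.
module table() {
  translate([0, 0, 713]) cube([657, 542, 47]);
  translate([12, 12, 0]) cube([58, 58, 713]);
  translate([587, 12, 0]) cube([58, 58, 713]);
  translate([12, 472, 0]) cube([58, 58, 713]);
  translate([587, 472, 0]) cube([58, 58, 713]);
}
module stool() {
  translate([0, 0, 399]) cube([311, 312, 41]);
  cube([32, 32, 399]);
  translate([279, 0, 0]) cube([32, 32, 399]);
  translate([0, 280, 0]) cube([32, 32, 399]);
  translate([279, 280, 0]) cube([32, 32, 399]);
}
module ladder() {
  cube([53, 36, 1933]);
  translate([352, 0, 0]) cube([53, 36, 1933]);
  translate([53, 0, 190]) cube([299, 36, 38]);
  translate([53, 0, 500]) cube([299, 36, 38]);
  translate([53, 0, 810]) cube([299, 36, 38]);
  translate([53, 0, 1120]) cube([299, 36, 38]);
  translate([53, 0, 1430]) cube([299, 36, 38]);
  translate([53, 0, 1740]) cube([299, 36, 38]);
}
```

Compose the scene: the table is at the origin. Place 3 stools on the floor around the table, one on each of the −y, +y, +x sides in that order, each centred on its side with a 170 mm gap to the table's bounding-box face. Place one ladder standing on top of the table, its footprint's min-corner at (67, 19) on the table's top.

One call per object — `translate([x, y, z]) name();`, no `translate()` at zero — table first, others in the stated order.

table();
translate([173, -482, 0]) stool();
translate([173, 712, 0]) stool();
translate([827, 115, 0]) stool();
translate([67, 19, 760]) ladder();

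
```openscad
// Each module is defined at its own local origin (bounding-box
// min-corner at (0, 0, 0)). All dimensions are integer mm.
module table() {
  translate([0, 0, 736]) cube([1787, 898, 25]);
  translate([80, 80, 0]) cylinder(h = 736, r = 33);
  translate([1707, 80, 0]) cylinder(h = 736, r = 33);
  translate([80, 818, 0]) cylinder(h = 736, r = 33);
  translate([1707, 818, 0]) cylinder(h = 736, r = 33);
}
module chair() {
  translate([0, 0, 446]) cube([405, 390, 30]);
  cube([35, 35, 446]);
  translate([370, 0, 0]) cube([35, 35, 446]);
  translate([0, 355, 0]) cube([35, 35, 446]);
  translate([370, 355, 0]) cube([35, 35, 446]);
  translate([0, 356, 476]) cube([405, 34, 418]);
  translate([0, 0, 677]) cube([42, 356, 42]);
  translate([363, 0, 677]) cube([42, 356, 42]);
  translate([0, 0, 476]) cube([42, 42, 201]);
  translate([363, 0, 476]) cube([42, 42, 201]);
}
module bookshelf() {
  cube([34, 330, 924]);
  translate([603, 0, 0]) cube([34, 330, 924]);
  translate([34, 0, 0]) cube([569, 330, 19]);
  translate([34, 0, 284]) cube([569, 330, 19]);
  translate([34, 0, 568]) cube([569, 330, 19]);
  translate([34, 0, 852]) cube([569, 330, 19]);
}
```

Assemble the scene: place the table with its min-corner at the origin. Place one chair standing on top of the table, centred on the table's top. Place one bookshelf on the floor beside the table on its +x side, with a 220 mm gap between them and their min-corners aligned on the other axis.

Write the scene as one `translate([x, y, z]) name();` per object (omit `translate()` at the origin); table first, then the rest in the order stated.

table();
translate([691, 254, 761]) chair();
translate([2007, 0, 0]) bookshelf();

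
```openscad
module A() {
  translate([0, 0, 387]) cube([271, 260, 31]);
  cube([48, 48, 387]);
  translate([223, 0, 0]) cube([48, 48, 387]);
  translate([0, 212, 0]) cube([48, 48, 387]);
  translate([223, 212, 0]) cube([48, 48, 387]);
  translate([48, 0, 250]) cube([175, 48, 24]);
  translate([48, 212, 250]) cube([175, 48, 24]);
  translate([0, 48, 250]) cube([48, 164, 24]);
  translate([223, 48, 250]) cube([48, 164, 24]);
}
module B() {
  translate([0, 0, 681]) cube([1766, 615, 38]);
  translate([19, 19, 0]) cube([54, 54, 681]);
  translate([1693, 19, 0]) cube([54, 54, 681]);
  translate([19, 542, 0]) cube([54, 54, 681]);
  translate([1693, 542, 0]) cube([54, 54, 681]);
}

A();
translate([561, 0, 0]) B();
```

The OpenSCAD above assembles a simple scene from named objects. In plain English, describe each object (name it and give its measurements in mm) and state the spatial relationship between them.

A is a four-legged stool. The seat is a 271×260×31 mm slab whose top surface is at z = 418 mm; four square legs, each 48×48 mm in cross-section, run from the floor (z = 0) to the underside of the seat, each flush with a corner of the seat. Four stretchers, 48 mm wide and 24 mm tall, connect adjacent legs with their undersides at z = 250 mm, each running between the inner faces of the legs it joins and aligned with the legs' outer faces on the other axis.

B is a table: top 1766 mm (x) × 615 mm (y), 38 mm thick, upper face at z = 719 mm, on four 54×54 mm square legs, each inset 19 mm from the nearest pair of top edges, running from z = 0 to the bottom of the top.

The table is on the floor beside the stool on its +x side.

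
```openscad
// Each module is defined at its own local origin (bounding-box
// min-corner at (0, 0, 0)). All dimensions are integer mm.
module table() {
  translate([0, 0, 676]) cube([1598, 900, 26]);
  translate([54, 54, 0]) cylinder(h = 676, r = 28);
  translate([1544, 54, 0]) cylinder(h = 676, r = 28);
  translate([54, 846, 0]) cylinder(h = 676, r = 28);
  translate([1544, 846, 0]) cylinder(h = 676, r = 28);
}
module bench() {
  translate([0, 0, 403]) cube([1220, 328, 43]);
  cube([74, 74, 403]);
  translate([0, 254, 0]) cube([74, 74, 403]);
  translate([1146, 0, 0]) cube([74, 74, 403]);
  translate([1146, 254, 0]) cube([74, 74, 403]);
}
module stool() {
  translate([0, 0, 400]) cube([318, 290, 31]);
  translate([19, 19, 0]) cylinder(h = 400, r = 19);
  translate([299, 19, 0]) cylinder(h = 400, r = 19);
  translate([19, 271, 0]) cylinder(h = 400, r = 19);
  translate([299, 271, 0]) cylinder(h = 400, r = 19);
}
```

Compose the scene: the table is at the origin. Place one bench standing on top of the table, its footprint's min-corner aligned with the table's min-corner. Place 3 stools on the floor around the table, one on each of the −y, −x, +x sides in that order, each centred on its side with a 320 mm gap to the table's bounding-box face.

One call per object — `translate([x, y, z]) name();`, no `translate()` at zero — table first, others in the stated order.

table();
translate([0, 0, 702]) bench();
translate([640, -610, 0]) stool();
translate([-638, 305, 0]) stool();
translate([1918, 305, 0]) stool();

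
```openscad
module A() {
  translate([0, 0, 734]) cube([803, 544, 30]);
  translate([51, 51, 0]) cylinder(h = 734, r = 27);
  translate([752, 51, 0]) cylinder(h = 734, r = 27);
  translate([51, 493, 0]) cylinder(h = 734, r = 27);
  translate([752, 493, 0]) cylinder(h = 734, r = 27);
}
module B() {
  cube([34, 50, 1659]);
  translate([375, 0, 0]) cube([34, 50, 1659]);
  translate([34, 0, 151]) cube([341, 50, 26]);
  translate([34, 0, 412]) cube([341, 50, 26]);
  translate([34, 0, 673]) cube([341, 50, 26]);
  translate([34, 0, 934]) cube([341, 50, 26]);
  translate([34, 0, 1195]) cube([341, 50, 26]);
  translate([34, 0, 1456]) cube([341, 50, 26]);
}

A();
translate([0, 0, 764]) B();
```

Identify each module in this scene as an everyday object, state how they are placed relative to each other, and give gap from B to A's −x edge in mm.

The ladder's min-x is at 0; the table's min-x is 0; gap = 0 mm.

A is a table. B is a ladder. The ladder is on top of the table. The gap from the ladder to the table's −x edge is 0 mm.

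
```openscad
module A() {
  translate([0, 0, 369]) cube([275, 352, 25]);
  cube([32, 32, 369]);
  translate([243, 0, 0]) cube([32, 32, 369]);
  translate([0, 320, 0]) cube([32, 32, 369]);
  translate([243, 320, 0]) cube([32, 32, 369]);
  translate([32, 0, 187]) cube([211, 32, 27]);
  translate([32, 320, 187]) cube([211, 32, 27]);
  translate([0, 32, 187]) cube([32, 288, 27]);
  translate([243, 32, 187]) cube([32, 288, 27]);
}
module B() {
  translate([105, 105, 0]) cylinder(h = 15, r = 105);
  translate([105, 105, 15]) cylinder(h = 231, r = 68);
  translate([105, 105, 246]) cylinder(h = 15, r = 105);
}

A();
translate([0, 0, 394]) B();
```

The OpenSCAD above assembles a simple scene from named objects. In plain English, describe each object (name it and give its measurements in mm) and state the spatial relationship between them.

A is a four-legged stool. The seat is 275×352 mm, 25 mm thick, top at z = 394 mm. It stands on four square legs, each 32×32 mm in cross-section, from z = 0 to the seat underside, each flush with a corner of the seat. Four stretchers, 32 mm wide and 27 mm tall, connect adjacent legs with their undersides at z = 187 mm, each running between the inner faces of the legs it joins and aligned with the legs' outer faces on the other axis.

B is a spool: two coaxial disc flanges of radius 105 mm and thickness 15 mm, joined by a core cylinder of radius 68 mm and height 231 mm. The lower flange rests on z = 0 and the three cylinders share a vertical axis.

The spool is on top of the stool.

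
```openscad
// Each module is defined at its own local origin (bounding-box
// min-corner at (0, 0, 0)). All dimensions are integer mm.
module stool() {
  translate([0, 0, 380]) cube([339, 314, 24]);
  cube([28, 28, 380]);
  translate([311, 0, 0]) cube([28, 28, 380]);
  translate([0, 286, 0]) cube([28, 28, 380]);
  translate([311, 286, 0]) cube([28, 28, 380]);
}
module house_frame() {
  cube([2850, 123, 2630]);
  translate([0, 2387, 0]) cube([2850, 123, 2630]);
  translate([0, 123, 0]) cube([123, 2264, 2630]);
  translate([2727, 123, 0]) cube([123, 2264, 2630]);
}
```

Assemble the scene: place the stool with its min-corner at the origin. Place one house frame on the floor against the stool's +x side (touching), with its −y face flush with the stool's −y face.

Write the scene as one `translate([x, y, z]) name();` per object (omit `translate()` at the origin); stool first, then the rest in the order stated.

stool();
translate([339, 0, 0]) house_frame();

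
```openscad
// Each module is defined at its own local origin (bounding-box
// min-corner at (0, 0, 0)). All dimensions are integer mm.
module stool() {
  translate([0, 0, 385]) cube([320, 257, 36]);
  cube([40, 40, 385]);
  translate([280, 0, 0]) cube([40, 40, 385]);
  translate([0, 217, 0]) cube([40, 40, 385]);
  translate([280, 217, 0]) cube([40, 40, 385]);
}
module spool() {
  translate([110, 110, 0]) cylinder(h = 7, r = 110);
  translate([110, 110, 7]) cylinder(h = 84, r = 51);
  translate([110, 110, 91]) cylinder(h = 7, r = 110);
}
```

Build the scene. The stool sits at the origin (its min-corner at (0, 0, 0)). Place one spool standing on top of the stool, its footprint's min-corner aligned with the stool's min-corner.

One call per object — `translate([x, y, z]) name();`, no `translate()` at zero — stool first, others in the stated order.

stool();
translate([0, 0, 421]) spool();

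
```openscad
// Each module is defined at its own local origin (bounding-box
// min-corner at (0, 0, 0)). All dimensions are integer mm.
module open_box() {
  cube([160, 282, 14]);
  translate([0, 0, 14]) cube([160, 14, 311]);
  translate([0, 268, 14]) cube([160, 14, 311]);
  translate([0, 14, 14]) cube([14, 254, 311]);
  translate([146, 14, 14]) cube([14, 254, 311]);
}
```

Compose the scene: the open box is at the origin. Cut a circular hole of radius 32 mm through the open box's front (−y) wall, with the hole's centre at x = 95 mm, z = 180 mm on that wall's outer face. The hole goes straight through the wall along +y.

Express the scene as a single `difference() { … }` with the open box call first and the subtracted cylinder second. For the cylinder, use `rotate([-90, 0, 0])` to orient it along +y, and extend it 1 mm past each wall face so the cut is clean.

difference() {
  open_box();
  translate([95, -1, 180]) rotate([-90, 0, 0]) cylinder(h = 16, r = 32);
}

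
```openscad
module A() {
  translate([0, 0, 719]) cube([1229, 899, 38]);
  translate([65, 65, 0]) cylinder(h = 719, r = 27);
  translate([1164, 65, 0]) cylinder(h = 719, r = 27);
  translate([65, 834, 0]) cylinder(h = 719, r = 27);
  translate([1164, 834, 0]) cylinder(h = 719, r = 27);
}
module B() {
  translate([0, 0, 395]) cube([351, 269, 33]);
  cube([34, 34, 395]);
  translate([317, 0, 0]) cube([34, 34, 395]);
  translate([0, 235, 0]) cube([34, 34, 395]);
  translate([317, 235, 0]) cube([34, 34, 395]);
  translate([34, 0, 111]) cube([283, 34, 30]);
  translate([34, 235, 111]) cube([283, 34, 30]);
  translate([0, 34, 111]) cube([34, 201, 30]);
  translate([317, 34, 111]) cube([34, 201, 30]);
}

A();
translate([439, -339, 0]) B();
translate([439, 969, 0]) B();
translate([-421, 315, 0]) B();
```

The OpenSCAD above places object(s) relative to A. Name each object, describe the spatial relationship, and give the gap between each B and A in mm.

Each stool's nearest face is 70 mm from the table's bounding box.

A is a table. B is a stool. Three stools sit around the table at the −y, +y, −x sides. The gap between each stool and the table is 70 mm.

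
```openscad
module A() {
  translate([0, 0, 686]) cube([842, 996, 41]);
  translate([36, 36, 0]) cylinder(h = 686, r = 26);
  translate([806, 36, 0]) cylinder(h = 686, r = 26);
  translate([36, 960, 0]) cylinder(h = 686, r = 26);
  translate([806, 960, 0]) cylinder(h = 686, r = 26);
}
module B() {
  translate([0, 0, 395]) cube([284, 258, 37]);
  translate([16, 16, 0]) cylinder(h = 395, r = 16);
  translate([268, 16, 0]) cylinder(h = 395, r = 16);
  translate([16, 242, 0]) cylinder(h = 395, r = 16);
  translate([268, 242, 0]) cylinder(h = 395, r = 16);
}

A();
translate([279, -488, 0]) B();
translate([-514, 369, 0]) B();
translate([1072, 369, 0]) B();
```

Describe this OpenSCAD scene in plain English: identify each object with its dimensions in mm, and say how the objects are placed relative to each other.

A is a table: top 842 mm (x) × 996 mm (y), 41 mm thick, upper face at z = 727 mm, on four round legs of 52 mm diameter, each leg's bounding box inset 10 mm from the nearest pair of top edges, running from z = 0 to the bottom of the top.

B is a four-legged stool. The seat is 284×258 mm, 37 mm thick, top at z = 432 mm. It stands on four round legs, each 32 mm in diameter, from z = 0 to the seat underside, each leg's axis is inset half a diameter from the nearest pair of seat edges (so the leg's bounding box is flush with the corner).

Three stools sit around the table at the −y, −x, +x sides.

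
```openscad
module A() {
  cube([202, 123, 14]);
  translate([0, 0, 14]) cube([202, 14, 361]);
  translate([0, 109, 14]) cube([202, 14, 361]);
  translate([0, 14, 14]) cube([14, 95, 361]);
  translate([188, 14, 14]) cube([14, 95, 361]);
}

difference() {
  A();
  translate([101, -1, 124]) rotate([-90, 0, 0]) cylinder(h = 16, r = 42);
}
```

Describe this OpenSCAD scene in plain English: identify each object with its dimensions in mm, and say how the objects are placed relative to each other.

A is an open-topped rectangular box: outside dimensions 202×123×375 mm, with a uniform wall and base thickness of 14 mm. The base is a full 202×123 slab on the floor; four walls sit on top of the base. The front and back walls (the −y and +y sides) span the full width; the two side walls fit between them.

The open box has a circular hole of radius 42 mm through its front wall, centred at (x = 101, z = 124).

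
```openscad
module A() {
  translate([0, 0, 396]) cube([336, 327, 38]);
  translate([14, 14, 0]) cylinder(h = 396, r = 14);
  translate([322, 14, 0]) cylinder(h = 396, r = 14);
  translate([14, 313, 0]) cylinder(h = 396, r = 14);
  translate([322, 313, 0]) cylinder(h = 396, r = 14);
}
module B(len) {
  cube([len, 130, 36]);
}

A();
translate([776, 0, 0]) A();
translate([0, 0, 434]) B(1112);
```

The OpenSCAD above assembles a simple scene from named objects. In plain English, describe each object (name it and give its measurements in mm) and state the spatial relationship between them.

A is a simple wooden stool: a rectangular seat 336 mm (x) by 327 mm (y), 38 mm thick, top face at z = 434 mm, on four round legs, each 28 mm in diameter. The legs rest on z = 0, each leg's axis is inset half a diameter from the nearest pair of seat edges (so the leg's bounding box is flush with the corner).

B is a rectangular beam 1112 mm long (x), 130 mm deep (y), 36 mm thick (z).

The beam spans the tops of two stools placed 440 mm apart, resting at z = 434 mm.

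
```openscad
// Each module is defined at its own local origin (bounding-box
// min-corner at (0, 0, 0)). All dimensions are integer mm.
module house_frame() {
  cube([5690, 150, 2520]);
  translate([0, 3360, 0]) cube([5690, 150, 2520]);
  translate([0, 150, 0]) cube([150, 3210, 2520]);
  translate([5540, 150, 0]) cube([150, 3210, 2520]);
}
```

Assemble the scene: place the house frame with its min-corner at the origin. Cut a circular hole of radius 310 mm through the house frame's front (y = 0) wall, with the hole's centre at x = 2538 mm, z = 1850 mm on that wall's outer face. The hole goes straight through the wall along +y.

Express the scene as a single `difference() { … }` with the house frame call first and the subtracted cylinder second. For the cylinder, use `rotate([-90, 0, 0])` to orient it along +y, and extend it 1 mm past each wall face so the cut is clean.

difference() {
  house_frame();
  translate([2538, -1, 1850]) rotate([-90, 0, 0]) cylinder(h = 152, r = 310);
}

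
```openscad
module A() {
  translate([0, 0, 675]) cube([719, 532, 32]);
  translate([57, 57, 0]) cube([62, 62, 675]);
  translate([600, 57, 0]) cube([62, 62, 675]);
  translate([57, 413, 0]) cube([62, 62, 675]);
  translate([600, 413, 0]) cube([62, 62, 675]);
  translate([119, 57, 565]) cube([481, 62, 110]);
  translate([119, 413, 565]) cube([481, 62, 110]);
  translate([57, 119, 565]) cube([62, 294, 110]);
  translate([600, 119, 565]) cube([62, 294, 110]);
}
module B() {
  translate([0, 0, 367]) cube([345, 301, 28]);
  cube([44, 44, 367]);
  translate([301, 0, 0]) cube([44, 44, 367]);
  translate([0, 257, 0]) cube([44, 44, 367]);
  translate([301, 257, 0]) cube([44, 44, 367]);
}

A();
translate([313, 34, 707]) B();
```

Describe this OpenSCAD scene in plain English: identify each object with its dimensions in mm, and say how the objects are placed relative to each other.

A is a table with a 719×532 mm rectangular top, 32 mm thick, top surface at z = 707 mm, supported by four 62×62 mm square legs, each inset 57 mm from the nearest pair of top edges, running from the floor. Four apron rails, 62 mm thick and 110 mm tall, run between adjacent legs with their top edges flush with the underside of the top and their outer faces flush with the legs' outer faces.

B is a four-legged stool. The seat is 345×301 mm, 28 mm thick, top at z = 395 mm. It stands on four square legs, each 44×44 mm in cross-section, from z = 0 to the seat underside, each flush with a corner of the seat.

The stool is on top of the table.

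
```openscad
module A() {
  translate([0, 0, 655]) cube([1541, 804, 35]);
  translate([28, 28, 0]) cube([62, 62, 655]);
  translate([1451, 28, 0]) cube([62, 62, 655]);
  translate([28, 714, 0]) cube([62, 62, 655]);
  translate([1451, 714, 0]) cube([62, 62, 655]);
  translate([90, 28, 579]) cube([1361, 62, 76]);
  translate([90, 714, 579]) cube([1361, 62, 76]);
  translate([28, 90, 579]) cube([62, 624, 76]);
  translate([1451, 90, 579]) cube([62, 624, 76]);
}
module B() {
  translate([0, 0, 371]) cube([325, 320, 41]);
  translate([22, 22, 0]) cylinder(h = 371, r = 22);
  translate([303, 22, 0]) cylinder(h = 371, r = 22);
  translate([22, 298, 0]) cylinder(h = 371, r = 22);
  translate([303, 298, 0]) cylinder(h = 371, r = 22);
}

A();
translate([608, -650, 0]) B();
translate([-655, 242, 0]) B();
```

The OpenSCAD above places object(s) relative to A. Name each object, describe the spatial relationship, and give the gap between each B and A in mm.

Each stool's nearest face is 330 mm from the table's bounding box.

A is a table. B is a stool. Two stools sit around the table at the −y, −x sides. The gap between each stool and the table is 330 mm.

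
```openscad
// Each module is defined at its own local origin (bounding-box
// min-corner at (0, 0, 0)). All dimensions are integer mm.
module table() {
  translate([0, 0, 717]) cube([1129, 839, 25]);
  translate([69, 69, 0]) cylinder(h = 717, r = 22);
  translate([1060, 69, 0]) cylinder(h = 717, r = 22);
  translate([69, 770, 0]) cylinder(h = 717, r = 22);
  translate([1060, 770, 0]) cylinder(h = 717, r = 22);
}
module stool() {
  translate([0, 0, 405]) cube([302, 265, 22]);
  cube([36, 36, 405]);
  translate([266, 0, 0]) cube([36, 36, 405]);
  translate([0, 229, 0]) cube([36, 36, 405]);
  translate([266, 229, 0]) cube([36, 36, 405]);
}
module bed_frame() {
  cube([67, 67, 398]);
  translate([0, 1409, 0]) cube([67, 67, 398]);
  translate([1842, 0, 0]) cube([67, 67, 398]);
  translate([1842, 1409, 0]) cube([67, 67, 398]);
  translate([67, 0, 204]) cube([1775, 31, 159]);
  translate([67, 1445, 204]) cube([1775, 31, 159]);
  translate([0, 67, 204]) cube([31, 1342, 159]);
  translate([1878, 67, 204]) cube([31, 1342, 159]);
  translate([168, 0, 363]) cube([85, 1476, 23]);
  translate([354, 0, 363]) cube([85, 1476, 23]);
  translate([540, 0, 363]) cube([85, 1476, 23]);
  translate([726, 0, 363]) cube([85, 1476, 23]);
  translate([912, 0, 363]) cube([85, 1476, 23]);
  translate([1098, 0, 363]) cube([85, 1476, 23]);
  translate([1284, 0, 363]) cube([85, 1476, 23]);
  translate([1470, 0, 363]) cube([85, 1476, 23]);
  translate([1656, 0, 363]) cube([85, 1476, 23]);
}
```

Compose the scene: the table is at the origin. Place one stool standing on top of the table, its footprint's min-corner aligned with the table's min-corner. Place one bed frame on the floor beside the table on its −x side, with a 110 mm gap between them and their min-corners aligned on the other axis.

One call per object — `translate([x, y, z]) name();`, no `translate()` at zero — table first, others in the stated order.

table();
translate([0, 0, 742]) stool();
translate([-2019, 0, 0]) bed_frame();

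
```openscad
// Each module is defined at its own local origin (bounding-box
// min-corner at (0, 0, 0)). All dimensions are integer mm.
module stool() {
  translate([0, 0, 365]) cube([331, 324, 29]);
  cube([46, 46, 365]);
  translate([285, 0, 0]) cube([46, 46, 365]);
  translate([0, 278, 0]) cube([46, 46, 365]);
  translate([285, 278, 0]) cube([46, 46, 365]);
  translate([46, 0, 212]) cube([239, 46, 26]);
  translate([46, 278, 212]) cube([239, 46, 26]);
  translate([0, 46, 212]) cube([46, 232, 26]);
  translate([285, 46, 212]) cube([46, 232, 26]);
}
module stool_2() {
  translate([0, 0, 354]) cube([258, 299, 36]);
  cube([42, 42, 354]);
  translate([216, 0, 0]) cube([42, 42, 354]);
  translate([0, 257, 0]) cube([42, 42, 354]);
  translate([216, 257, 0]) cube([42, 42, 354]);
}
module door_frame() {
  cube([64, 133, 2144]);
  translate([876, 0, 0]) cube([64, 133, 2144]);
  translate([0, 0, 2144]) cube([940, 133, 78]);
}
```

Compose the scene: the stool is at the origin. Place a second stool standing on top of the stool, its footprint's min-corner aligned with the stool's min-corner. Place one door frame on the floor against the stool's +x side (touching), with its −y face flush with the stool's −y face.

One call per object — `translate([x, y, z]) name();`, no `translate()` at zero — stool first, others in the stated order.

stool();
translate([0, 0, 394]) stool_2();
translate([331, 0, 0]) door_frame();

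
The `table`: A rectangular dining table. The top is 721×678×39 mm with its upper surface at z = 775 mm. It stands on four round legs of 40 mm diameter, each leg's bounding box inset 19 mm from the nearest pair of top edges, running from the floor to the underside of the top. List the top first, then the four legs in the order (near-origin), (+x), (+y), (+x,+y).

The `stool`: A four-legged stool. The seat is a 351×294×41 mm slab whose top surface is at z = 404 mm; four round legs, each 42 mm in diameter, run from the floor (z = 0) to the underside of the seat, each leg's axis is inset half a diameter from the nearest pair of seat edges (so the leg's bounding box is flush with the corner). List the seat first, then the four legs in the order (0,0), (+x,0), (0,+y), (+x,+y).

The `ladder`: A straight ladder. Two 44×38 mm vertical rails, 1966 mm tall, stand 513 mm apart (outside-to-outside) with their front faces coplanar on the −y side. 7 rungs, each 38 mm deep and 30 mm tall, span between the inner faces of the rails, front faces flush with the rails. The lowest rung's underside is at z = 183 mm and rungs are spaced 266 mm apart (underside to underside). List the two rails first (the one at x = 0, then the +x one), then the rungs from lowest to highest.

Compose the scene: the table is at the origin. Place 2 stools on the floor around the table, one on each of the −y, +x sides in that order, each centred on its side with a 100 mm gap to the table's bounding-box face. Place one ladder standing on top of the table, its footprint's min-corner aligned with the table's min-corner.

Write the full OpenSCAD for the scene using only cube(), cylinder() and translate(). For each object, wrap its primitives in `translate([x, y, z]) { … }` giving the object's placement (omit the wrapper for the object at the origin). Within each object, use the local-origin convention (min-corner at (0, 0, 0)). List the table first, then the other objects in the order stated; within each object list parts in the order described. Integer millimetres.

translate([0, 0, 736]) cube([721, 678, 39]);
translate([39, 39, 0]) cylinder(h = 736, r = 20);
translate([682, 39, 0]) cylinder(h = 736, r = 20);
translate([39, 639, 0]) cylinder(h = 736, r = 20);
translate([682, 639, 0]) cylinder(h = 736, r = 20);
translate([185, -394, 0]) {
  translate([0, 0, 363]) cube([351, 294, 41]);
  translate([21, 21, 0]) cylinder(h = 363, r = 21);
  translate([330, 21, 0]) cylinder(h = 363, r = 21);
  translate([21, 273, 0]) cylinder(h = 363, r = 21);
  translate([330, 273, 0]) cylinder(h = 363, r = 21);
}
translate([821, 192, 0]) {
  translate([0, 0, 363]) cube([351, 294, 41]);
  translate([21, 21, 0]) cylinder(h = 363, r = 21);
  translate([330, 21, 0]) cylinder(h = 363, r = 21);
  translate([21, 273, 0]) cylinder(h = 363, r = 21);
  translate([330, 273, 0]) cylinder(h = 363, r = 21);
}
translate([0, 0, 775]) {
  cube([44, 38, 1966]);
  translate([469, 0, 0]) cube([44, 38, 1966]);
  translate([44, 0, 183]) cube([425, 38, 30]);
  translate([44, 0, 449]) cube([425, 38, 30]);
  translate([44, 0, 715]) cube([425, 38, 30]);
  translate([44, 0, 981]) cube([425, 38, 30]);
  translate([44, 0, 1247]) cube([425, 38, 30]);
  translate([44, 0, 1513]) cube([425, 38, 30]);
  translate([44, 0, 1779]) cube([425, 38, 30]);
}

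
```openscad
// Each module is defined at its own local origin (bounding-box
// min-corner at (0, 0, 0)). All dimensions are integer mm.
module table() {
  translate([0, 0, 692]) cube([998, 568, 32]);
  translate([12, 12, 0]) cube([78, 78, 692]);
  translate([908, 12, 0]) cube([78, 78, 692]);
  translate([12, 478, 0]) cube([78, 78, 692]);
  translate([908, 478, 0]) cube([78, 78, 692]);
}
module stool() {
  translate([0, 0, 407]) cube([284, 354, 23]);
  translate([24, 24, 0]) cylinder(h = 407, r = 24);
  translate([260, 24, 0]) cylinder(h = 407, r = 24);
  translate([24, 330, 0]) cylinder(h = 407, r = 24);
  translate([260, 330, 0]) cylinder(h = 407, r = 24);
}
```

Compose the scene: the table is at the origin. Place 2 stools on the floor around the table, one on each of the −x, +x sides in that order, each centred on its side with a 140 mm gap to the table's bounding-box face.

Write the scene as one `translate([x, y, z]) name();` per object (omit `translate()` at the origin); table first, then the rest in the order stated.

table();
translate([-424, 107, 0]) stool();
translate([1138, 107, 0]) stool();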